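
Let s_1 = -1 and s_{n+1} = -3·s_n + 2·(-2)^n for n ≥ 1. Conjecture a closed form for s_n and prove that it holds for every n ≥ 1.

s_n = -(-2)^(n + 1) - (-3)^n

Computing the first terms: s_1 = -1, s_2 = -1, s_3 = 11. This suggests s_n = -(-2)^(n + 1) - (-3)^n.
For the base case n = 1: the formula gives -1 = -1 = s_1.
Inductive step: assume the claim holds for n = p, so s_p = -(-2)^(p + 1) - (-3)^p.
Then s_{p+1} = -3·s_p + 2·(-2)^p = -3·(-(-2)^(p + 1) - (-3)^p) + 2·(-2)^p = -(-2)^(p + 2) - (-3)^(p + 1) = -(-2)^((p+1) + 1) - (-3)^(p+1),
which is the claimed formula at n = p+1.
By the principle of mathematical induction, the result holds for all n ≥ 1.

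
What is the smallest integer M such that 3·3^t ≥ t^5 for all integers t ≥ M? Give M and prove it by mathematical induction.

At t = 8: 19683 < 32768, so the inequality fails and M ≥ 9. We prove 3·3^t ≥ t^5 for all t ≥ 9.
Base case (t = 9): 3·3^t = 59049 and t^5 = 59049, so 59049 ≥ 59049.
Inductive step: suppose the statement holds for some p ≥ 9, so 3·3^p ≥ p^5.
Then 3·3^(p + 1) = 3·(3·3^p) ≥ 3·(p^5).
Also, for p ≥ 9 we have 3·(p^5) ≥ (p+1)^5, since 3 ≥ (1 + 1/p)^5 for all p ≥ 9.
Combining, 3·3^(p + 1) ≥ (p+1)^5.
Hence, by induction on t, the claim holds for every t ≥ 9.
Hence the smallest such M is 9.

M = 9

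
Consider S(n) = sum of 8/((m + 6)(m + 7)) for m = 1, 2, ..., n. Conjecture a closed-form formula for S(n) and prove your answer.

S(n) = 8n/(7(n + 7))

We claim S(n) = 8n/(7(n + 7)) for all n ≥ 1.
Base step (n = 1): S(1) = 1/7, and the closed form gives 1/7. They agree.
Inductive step: suppose the statement holds for some m ≥ 1, so S(m) = 8m/(7(m + 7)).
Then S(m+1) = S(m) + (8/((m + 7)(m + 8))) = (8m/(7(m + 7))) + (8/((m + 7)(m + 8))).
Simplifying, S(m+1) = 8(m + 1)/(7(m + 8)) = 8(m+1)/(7((m+1) + 7)),
which is the closed form with n = m+1.
By the principle of mathematical induction, the result holds for all n ≥ 1.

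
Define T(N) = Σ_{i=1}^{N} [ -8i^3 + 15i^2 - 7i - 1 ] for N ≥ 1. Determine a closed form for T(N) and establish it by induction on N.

We claim T(N) = -N(2N^3 - N^2 - 2N + 2) for all N ≥ 1.
When N = 1: T(1) = -1, and the closed form gives -1. They agree.
Suppose the result is true for N = i, so T(i) = i(-2i^3 + i^2 + 2i - 2).
Then T(i+1) = T(i) + (-8i^3 - 9i^2 - i - 1) = (i(-2i^3 + i^2 + 2i - 2)) + (-8i^3 - 9i^2 - i - 1).
Simplifying, T(i+1) = -(i + 1)(2i^3 + 5i^2 + 2i + 1) = -(i+1)(2(i+1)^3 - (i+1)^2 - 2(i+1) + 2),
which is the closed form with N = i+1.
By induction, the statement is established for all N ≥ 1.

T(N) = -N(2N^3 - N^2 - 2N + 2)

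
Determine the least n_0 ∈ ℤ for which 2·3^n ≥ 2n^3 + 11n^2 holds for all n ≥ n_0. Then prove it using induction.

n_0 = 6

At n = 5: 486 < 525, so the inequality fails and n_0 ≥ 6. We prove 2·3^n ≥ 2n^3 + 11n^2 for all n ≥ 6.
When n = 6: 2·3^n = 1458 and 2n^3 + 11n^2 = 828, so 1458 ≥ 828.
Suppose the result is true for n = j, so 2·3^j ≥ 2j^3 + 11j^2.
Then 2·3^(j + 1) = 3·(2·3^j) ≥ 3·(2j^3 + 11j^2).
Also, for j ≥ 6 we have 3·(2j^3 + 11j^2) ≥ 2(j+1)^3 + 11(j+1)^2, since 3·(2j^3 + 11j^2) − (2(j+1)^3 + 11(j+1)^2) = 4j^3 + 16j^2 - 28j - 13, which is nonnegative for all j ≥ 6.
Combining, 2·3^(j + 1) ≥ 2(j+1)^3 + 11(j+1)^2.
By induction, the statement is established for all n ≥ 6.
Hence the smallest such n_0 is 6.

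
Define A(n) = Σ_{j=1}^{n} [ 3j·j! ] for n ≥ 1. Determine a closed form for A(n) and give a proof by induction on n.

A(n) = 3(n + 1)! - 3

We claim A(n) = 3(n + 1)! - 3 for all n ≥ 1.
Base case (n = 1): A(1) = 3, and the closed form gives 3. They agree.
Inductive step: assume the claim holds for n = j, so A(j) = 3(j + 1)! - 3.
Then A(j+1) = A(j) + (3(j + 1)(j + 1)!) = (3(j + 1)! - 3) + (3(j + 1)(j + 1)!).
Simplifying, A(j+1) = 3((j+1) + 1)! - 3,
which is the closed form with n = j+1.
Hence, by induction on n, the claim holds for every n ≥ 1.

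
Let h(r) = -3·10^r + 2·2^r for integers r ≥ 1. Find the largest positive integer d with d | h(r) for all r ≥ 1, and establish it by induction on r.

d = 2

Computing the first values: h(1) = -26 and h(2) = -292; gcd(-26, -292) = 2, so d ≤ 2.
We prove 2 | -3·10^r + 2·2^r for all r ≥ 1 by induction on r.
When r = 1: h(1) = -26 = 2·(-13), so 2 | h(1).
For the inductive step, assume it holds for an arbitrary p ≥ 1, i.e. 2 | h(p). Then
h(p+1) − 10·h(p) = (-3·10^(p+1) + 2·2^(p+1)) − 10·(-3·10^p + 2·2^p) = (2)·2^p·(2 − 10) = (-16)·2^p. Since 2 | h(p) by the inductive hypothesis, 2 | 10·h(p); and 2 | -16 since -16 = 2·-8. Therefore 2 | h(p+1).
Hence, by induction on r, the claim holds for every r ≥ 1.
Therefore the largest such d is 2.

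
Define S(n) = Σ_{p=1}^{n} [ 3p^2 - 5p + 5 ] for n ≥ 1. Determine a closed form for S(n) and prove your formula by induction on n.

We claim S(n) = n(n^2 - n + 3) for all n ≥ 1.
When n = 1: S(1) = 3, and the closed form gives 3. They agree.
Inductive step: suppose the statement holds for some p ≥ 1, so S(p) = p(p^2 - p + 3).
Then S(p+1) = S(p) + (3p^2 + p + 3) = (p(p^2 - p + 3)) + (3p^2 + p + 3).
Simplifying, S(p+1) = (p + 1)(p^2 + p + 3) = (p+1)((p+1)^2 - (p+1) + 3),
which is the closed form with n = p+1.
Hence, by induction on n, the claim holds for every n ≥ 1.

S(n) = n(n^2 - n + 3)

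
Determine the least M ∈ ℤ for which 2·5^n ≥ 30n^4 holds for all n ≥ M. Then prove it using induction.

At n = 6: 31250 < 38880, so the inequality fails and M ≥ 7. We prove 2·5^n ≥ 30n^4 for all n ≥ 7.
For the base case n = 7: 2·5^n = 156250 and 30n^4 = 72030, so 156250 ≥ 72030.
For the inductive step, assume it holds for an arbitrary p ≥ 7, so 2·5^p ≥ 30p^4.
Then 2·5^(p + 1) = 5·(2·5^p) ≥ 5·(30p^4).
Also, for p ≥ 7 we have 5·(30p^4) ≥ 30(p+1)^4, since 5 ≥ (1 + 1/p)^4 for all p ≥ 7.
Combining, 2·5^(p + 1) ≥ 30(p+1)^4.
Hence, by induction on n, the claim holds for every n ≥ 7.
Hence the smallest such M is 7.

M = 7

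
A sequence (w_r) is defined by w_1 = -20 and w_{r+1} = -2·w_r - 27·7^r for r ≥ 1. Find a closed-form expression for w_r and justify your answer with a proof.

Computing the first terms: w_1 = -20, w_2 = -149, w_3 = -1025. This suggests w_r = (-2)^(r - 1) - 3·7^r.
Base step (r = 1): the formula gives -20 = -20 = w_1.
Inductive step: assume the claim holds for r = p, so w_p = (-2)^(p - 1) - 3·7^p.
Then w_{p+1} = -2·w_p - 27·7^p = -2·((-2)^(p - 1) - 3·7^p) - 27·7^p = (-2)^p - 3·7^(p + 1) = (-2)^((p+1) - 1) - 3·7^(p+1),
which is the claimed formula at r = p+1.
By the principle of mathematical induction, the result holds for all r ≥ 1.

w_r = (-2)^(r - 1) - 3·7^r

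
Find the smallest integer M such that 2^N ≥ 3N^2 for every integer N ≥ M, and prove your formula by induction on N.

At N = 7: 128 < 147, so the inequality fails and M ≥ 8. We prove 2^N ≥ 3N^2 for all N ≥ 8.
When N = 8: 2^N = 256 and 3N^2 = 192, so 256 ≥ 192.
Inductive step: assume the claim holds for N = i, so 2^i ≥ 3i^2.
Then 2^(i + 1) = 2·(2^i) ≥ 2·(3i^2).
Also, for i ≥ 8 we have 2·(3i^2) ≥ 3(i+1)^2, since 2 ≥ (1 + 1/i)^2 for all i ≥ 8.
Combining, 2^(i + 1) ≥ 3(i+1)^2.
By the principle of mathematical induction, the result holds for all N ≥ 8.
Hence the smallest such M is 8.

M = 8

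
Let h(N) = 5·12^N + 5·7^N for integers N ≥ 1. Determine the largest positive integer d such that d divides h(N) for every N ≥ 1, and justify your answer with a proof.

Computing the first values: h(1) = 95 and h(2) = 965; gcd(95, 965) = 5, so d ≤ 5.
We prove 5 | 5·12^N + 5·7^N for all N ≥ 1 by induction on N.
When N = 1: h(1) = 95 = 5·(19), so 5 | h(1).
Suppose the result is true for N = j, i.e. 5 | h(j). Then
h(j+1) − 12·h(j) = (5·12^(j+1) + 5·7^(j+1)) − 12·(5·12^j + 5·7^j) = (5)·7^j·(7 − 12) = (-25)·7^j. Since 5 | h(j) by the inductive hypothesis, 5 | 12·h(j); and 5 | -25 since -25 = 5·-5. Therefore 5 | h(j+1).
This completes the induction.
Therefore the largest such d is 5.

d = 5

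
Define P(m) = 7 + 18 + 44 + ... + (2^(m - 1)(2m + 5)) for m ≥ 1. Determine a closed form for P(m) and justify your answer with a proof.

We claim P(m) = 2^m(2m + 3) - 3 for all m ≥ 1.
For the base case m = 1: P(1) = 7, and the closed form gives 7. They agree.
Inductive step: assume the claim holds for m = k, so P(k) = 2^k(2k + 3) - 3.
Then P(k+1) = P(k) + (2^k(2k + 7)) = (2^k(2k + 3) - 3) + (2^k(2k + 7)).
Simplifying, P(k+1) = 4·2^k·k + 10·2^k - 3 = 2^(k+1)(2(k+1) + 3) - 3,
which is the closed form with m = k+1.
By the principle of mathematical induction, the result holds for all m ≥ 1.

P(m) = 2^m(2m + 3) - 3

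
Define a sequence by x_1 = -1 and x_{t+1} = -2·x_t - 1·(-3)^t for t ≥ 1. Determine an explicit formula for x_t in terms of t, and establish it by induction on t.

x_t = -(-2)^t + (-3)^t

Computing the first terms: x_1 = -1, x_2 = 5, x_3 = -19. This suggests x_t = -(-2)^t + (-3)^t.
For the base case t = 1: the formula gives -1 = -1 = x_1.
Inductive step: suppose the statement holds for some r ≥ 1, so x_r = -(-2)^r + (-3)^r.
Then x_{r+1} = -2·x_r - 1·(-3)^r = -2·(-(-2)^r + (-3)^r) - 1·(-3)^r = -(-2)^(r + 1) + (-3)^(r + 1),
which is the claimed formula at t = r+1.
Hence, by induction on t, the claim holds for every t ≥ 1.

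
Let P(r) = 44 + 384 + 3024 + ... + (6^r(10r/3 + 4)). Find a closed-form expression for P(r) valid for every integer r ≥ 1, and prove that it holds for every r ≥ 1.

P(r) = 4·6^r(r + 1) - 4

We claim P(r) = 4·6^r(r + 1) - 4 for all r ≥ 1.
Base case (r = 1): P(1) = 44, and the closed form gives 44. They agree.
Inductive step: suppose the statement holds for some p ≥ 1, so P(p) = 4·6^p(p + 1) - 4.
Then P(p+1) = P(p) + (6^p(20p + 44)) = (4·6^p(p + 1) - 4) + (6^p(20p + 44)).
Simplifying, P(p+1) = 24·6^p·p + 48·6^p - 4 = 4·6^(p+1)((p+1) + 1) - 4,
which is the closed form with r = p+1.
Hence, by induction on r, the claim holds for every r ≥ 1.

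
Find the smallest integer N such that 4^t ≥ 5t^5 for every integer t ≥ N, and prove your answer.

N = 10

At t = 9: 262144 < 295245, so the inequality fails and N ≥ 10. We prove 4^t ≥ 5t^5 for all t ≥ 10.
Base step (t = 10): 4^t = 1048576 and 5t^5 = 500000, so 1048576 ≥ 500000.
Inductive step: suppose the statement holds for some p ≥ 10, so 4^p ≥ 5p^5.
Then 4^(p + 1) = 4·(4^p) ≥ 4·(5p^5).
Also, for p ≥ 10 we have 4·(5p^5) ≥ 5(p+1)^5, since 4 ≥ (1 + 1/p)^5 for all p ≥ 10.
Combining, 4^(p + 1) ≥ 5(p+1)^5.
By induction, the statement is established for all t ≥ 10.
Hence the smallest such N is 10.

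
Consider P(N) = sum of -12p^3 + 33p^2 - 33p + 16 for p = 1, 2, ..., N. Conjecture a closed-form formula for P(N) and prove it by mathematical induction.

P(N) = -N(3N - 5)(N^2 + 1)

We claim P(N) = -N(3N - 5)(N^2 + 1) for all N ≥ 1.
When N = 1: P(1) = 4, and the closed form gives 4. They agree.
Inductive step: suppose the statement holds for some p ≥ 1, so P(p) = p(-3p^3 + 5p^2 - 3p + 5).
Then P(p+1) = P(p) + (-12p^3 - 3p^2 - 3p + 4) = (p(-3p^3 + 5p^2 - 3p + 5)) + (-12p^3 - 3p^2 - 3p + 4).
Simplifying, P(p+1) = -(p + 1)(3p - 2)(p^2 + 2p + 2) = -(p+1)(3(p+1) - 5)((p+1)^2 + 1),
which is the closed form with N = p+1.
Hence, by induction on N, the claim holds for every N ≥ 1.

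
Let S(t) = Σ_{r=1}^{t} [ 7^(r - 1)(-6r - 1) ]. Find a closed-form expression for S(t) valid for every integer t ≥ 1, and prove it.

We claim S(t) = -7^t·t for all t ≥ 1.
For the base case t = 1: S(1) = -7, and the closed form gives -7. They agree.
Inductive step: suppose the statement holds for some r ≥ 1, so S(r) = -7^r·r.
Then S(r+1) = S(r) + (7^r(-6r - 7)) = (-7^r·r) + (7^r(-6r - 7)).
Simplifying, S(r+1) = 7^(r + 1)(-r - 1) = -7^(r+1)·(r+1),
which is the closed form with t = r+1.
By induction, the statement is established for all t ≥ 1.

S(t) = -7^t·t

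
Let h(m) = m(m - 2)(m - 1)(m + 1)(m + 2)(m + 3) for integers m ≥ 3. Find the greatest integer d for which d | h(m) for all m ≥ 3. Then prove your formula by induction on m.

d = 720

Computing the first values: h(3) = 720 and h(4) = 5040; gcd(720, 5040) = 720, so d ≤ 720.
We prove 720 | m(m - 2)(m - 1)(m + 1)(m + 2)(m + 3) for all m ≥ 3 by induction on m.
Base case (m = 3): h(3) = 720 = 720·(1), so 720 | h(3).
Inductive step: assume the claim holds for m = i, i.e. 720 | h(i). Then
h(i+1) − h(i) = (i-1)·i·(i+1)·(i+2)·(i+3)·(i+4) − (i-2)·(i-1)·i·(i+1)·(i+2)·(i+3) = (i-1)·i·(i+1)·(i+2)·(i+3)·[(i+4) − (i-2)] = 6·(i-1)·i·(i+1)·(i+2)·(i+3). The product of 5 consecutive integers is divisible by (5)! = 120, so h(i+1) − h(i) is divisible by 6·120 = 720. By the inductive hypothesis 720 | h(i), hence 720 | h(i+1).
By the principle of mathematical induction, the result holds for all m ≥ 3.
Therefore the largest such d is 720.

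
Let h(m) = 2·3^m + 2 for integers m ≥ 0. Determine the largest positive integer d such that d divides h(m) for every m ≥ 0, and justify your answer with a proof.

Computing the first values: h(0) = 4 and h(1) = 8; gcd(4, 8) = 4, so d ≤ 4.
We prove 4 | 2·3^m + 2 for all m ≥ 0 by induction on m.
For the base case m = 0: h(0) = 4 = 4·(1), so 4 | h(0).
Suppose the result is true for m = k, i.e. 4 | h(k). Then
h(k+1) = 2·3^(k+1) + 2 = 3·(2·3^k + 2) - 4 = 3·h(k) - 4. The first term is divisible by 4 by the inductive hypothesis, and -4 is divisible by 4. Hence 4 | h(k+1).
By induction, the statement is established for all m ≥ 0.
Therefore the largest such d is 4.

d = 4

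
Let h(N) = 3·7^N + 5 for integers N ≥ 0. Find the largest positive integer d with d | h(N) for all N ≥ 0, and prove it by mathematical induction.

d = 2

Computing the first values: h(0) = 8 and h(1) = 26; gcd(8, 26) = 2, so d ≤ 2.
We prove 2 | 3·7^N + 5 for all N ≥ 0 by induction on N.
Base case (N = 0): h(0) = 8 = 2·(4), so 2 | h(0).
For the inductive step, assume it holds for an arbitrary k ≥ 0, i.e. 2 | h(k). Then
h(k+1) = 3·7^(k+1) + 5 = 7·(3·7^k + 5) - 30 = 7·h(k) - 30. The first term is divisible by 2 by the inductive hypothesis, and -30 is divisible by 2. Hence 2 | h(k+1).
Hence, by induction on N, the claim holds for every N ≥ 0.
Therefore the largest such d is 2.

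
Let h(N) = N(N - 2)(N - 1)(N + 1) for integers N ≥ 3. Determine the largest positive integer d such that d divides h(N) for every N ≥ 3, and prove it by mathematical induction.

d = 24

Computing the first values: h(3) = 24 and h(4) = 120; gcd(24, 120) = 24, so d ≤ 24.
We prove 24 | N(N - 2)(N - 1)(N + 1) for all N ≥ 3 by induction on N.
Base step (N = 3): h(3) = 24 = 24·(1), so 24 | h(3).
Suppose the result is true for N = p, i.e. 24 | h(p). Then
h(p+1) − h(p) = (p-1)·p·(p+1)·(p+2) − (p-2)·(p-1)·p·(p+1) = (p-1)·p·(p+1)·[(p+2) − (p-2)] = 4·(p-1)·p·(p+1). The product of 3 consecutive integers is divisible by (3)! = 6, so h(p+1) − h(p) is divisible by 4·6 = 24. By the inductive hypothesis 24 | h(p), hence 24 | h(p+1).
Hence, by induction on N, the claim holds for every N ≥ 3.
Therefore the largest such d is 24.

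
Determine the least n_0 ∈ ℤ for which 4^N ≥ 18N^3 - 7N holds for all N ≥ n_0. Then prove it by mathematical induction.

At N = 5: 1024 < 2215, so the inequality fails and n_0 ≥ 6. We prove 4^N ≥ 18N^3 - 7N for all N ≥ 6.
When N = 6: 4^N = 4096 and 18N^3 - 7N = 3846, so 4096 ≥ 3846.
Inductive step: assume the claim holds for N = p, so 4^p ≥ 18p^3 - 7p.
Then 4^(p + 1) = 4·(4^p) ≥ 4·(18p^3 - 7p).
Also, for p ≥ 6 we have 4·(18p^3 - 7p) ≥ 18(p+1)^3 - 7(p+1), since 4·(18p^3 - 7p) − (18(p+1)^3 - 7(p+1)) = 54p^3 - 54p^2 - 75p - 11, which is nonnegative for all p ≥ 6.
Combining, 4^(p + 1) ≥ 18(p+1)^3 - 7(p+1).
This completes the induction.
Hence the smallest such n_0 is 6.

n_0 = 6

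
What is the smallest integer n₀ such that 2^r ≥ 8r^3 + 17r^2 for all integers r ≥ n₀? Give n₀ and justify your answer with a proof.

At r = 14: 16384 < 25284, so the inequality fails and n₀ ≥ 15. We prove 2^r ≥ 8r^3 + 17r^2 for all r ≥ 15.
Base step (r = 15): 2^r = 32768 and 8r^3 + 17r^2 = 30825, so 32768 ≥ 30825.
Suppose the result is true for r = j, so 2^j ≥ 8j^3 + 17j^2.
Then 2^(j + 1) = 2·(2^j) ≥ 2·(8j^3 + 17j^2).
Also, for j ≥ 15 we have 2·(8j^3 + 17j^2) ≥ 8(j+1)^3 + 17(j+1)^2, since 2·(8j^3 + 17j^2) − (8(j+1)^3 + 17(j+1)^2) = 8j^3 - 7j^2 - 58j - 25, which is nonnegative for all j ≥ 15.
Combining, 2^(j + 1) ≥ 8(j+1)^3 + 17(j+1)^2.
Hence, by induction on r, the claim holds for every r ≥ 15.
Hence the smallest such n₀ is 15.

n₀ = 15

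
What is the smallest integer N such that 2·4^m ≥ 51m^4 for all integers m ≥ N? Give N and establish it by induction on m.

N = 9

At m = 8: 131072 < 208896, so the inequality fails and N ≥ 9. We prove 2·4^m ≥ 51m^4 for all m ≥ 9.
Base case (m = 9): 2·4^m = 524288 and 51m^4 = 334611, so 524288 ≥ 334611.
For the inductive step, assume it holds for an arbitrary k ≥ 9, so 2·4^k ≥ 51k^4.
Then 2·4^(k + 1) = 4·(2·4^k) ≥ 4·(51k^4).
Also, for k ≥ 9 we have 4·(51k^4) ≥ 51(k+1)^4, since 4 ≥ (1 + 1/k)^4 for all k ≥ 9.
Combining, 2·4^(k + 1) ≥ 51(k+1)^4.
This completes the induction.
Hence the smallest such N is 9.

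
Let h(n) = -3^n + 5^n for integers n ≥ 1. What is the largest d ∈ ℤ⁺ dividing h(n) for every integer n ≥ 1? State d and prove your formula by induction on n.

d = 2

Computing the first values: h(1) = 2 and h(2) = 16; gcd(2, 16) = 2, so d ≤ 2.
We prove 2 | -3^n + 5^n for all n ≥ 1 by induction on n.
For the base case n = 1: h(1) = 2 = 2·(1), so 2 | h(1).
Inductive step: suppose the statement holds for some p ≥ 1, i.e. 2 | h(p). Then
5^{p+1} − 3^{p+1} = 5·5^p − 3·3^p = 5·(5^p − 3^p) + (2)·3^p. The first term is divisible by 2 by the inductive hypothesis, and the second term (2)·3^p is divisible by 2 since 2 | 2. Hence 2 | h(p+1).
This completes the induction.
Therefore the largest such d is 2.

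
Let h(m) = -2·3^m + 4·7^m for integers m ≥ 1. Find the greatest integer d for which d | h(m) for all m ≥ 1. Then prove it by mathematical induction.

Computing the first values: h(1) = 22 and h(2) = 178; gcd(22, 178) = 2, so d ≤ 2.
We prove 2 | -2·3^m + 4·7^m for all m ≥ 1 by induction on m.
When m = 1: h(1) = 22 = 2·(11), so 2 | h(1).
Inductive step: suppose the statement holds for some r ≥ 1, i.e. 2 | h(r). Then
h(r+1) − 7·h(r) = (-2·3^(r+1) + 4·7^(r+1)) − 7·(-2·3^r + 4·7^r) = (-2)·3^r·(3 − 7) = (8)·3^r. Since 2 | h(r) by the inductive hypothesis, 2 | 7·h(r); and 2 | 8 since 8 = 2·4. Therefore 2 | h(r+1).
By the principle of mathematical induction, the result holds for all m ≥ 1.
Therefore the largest such d is 2.

d = 2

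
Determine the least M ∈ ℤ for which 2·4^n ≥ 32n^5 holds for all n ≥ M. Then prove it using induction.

At n = 10: 2097152 < 3200000, so the inequality fails and M ≥ 11. We prove 2·4^n ≥ 32n^5 for all n ≥ 11.
Base case (n = 11): 2·4^n = 8388608 and 32n^5 = 5153632, so 8388608 ≥ 5153632.
Suppose the result is true for n = r, so 2·4^r ≥ 32r^5.
Then 2·4^(r + 1) = 4·(2·4^r) ≥ 4·(32r^5).
Also, for r ≥ 11 we have 4·(32r^5) ≥ 32(r+1)^5, since 4 ≥ (1 + 1/r)^5 for all r ≥ 11.
Combining, 2·4^(r + 1) ≥ 32(r+1)^5.
Hence, by induction on n, the claim holds for every n ≥ 11.
Hence the smallest such M is 11.

M = 11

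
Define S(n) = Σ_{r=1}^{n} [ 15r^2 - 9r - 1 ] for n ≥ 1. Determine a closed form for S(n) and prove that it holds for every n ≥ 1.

S(n) = n(5n^2 + 3n - 3)

We claim S(n) = n(5n^2 + 3n - 3) for all n ≥ 1.
For the base case n = 1: S(1) = 5, and the closed form gives 5. They agree.
Inductive step: suppose the statement holds for some r ≥ 1, so S(r) = r(5r^2 + 3r - 3).
Then S(r+1) = S(r) + (15r^2 + 21r + 5) = (r(5r^2 + 3r - 3)) + (15r^2 + 21r + 5).
Simplifying, S(r+1) = (r + 1)(5r^2 + 13r + 5) = (r+1)(5(r+1)^2 + 3(r+1) - 3),
which is the closed form with n = r+1.
Hence, by induction on n, the claim holds for every n ≥ 1.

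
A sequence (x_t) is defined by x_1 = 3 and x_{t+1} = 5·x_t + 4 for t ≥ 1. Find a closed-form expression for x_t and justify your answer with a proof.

x_t = 4·5^(t - 1) - 1

Computing the first terms: x_1 = 3, x_2 = 19, x_3 = 99. This suggests x_t = 4·5^(t - 1) - 1.
Base case (t = 1): the formula gives 3 = 3 = x_1.
Inductive step: assume the claim holds for t = m, so x_m = 4·5^(m - 1) - 1.
Then x_{m+1} = 5·x_m + 4 = 5·(4·5^(m - 1) - 1) + 4 = 4·5^m - 1 = 4·5^((m+1) - 1) - 1,
which is the claimed formula at t = m+1.
Hence, by induction on t, the claim holds for every t ≥ 1.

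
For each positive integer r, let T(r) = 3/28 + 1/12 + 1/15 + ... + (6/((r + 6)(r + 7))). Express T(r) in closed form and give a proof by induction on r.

T(r) = 6r/(7(r + 7))

We claim T(r) = 6r/(7(r + 7)) for all r ≥ 1.
Base step (r = 1): T(1) = 3/28, and the closed form gives 3/28. They agree.
For the inductive step, assume it holds for an arbitrary j ≥ 1, so T(j) = 6j/(7(j + 7)).
Then T(j+1) = T(j) + (6/((j + 7)(j + 8))) = (6j/(7(j + 7))) + (6/((j + 7)(j + 8))).
Simplifying, T(j+1) = 6(j + 1)/(7(j + 8)) = 6(j+1)/(7((j+1) + 7)),
which is the closed form with r = j+1.
This completes the induction.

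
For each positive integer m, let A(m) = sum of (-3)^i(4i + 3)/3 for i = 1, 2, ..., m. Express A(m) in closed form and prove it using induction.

A(m) = (-3)^m(m + 1) - 1

We claim A(m) = (-3)^m(m + 1) - 1 for all m ≥ 1.
For the base case m = 1: A(1) = -7, and the closed form gives -7. They agree.
Inductive step: suppose the statement holds for some i ≥ 1, so A(i) = (-3)^i(i + 1) - 1.
Then A(i+1) = A(i) + ((-3)^i(-4i - 7)) = ((-3)^i(i + 1) - 1) + ((-3)^i(-4i - 7)).
Simplifying, A(i+1) = -3(-3)^i·i - 6(-3)^i - 1 = (-3)^(i+1)((i+1) + 1) - 1,
which is the closed form with m = i+1.
By the principle of mathematical induction, the result holds for all m ≥ 1.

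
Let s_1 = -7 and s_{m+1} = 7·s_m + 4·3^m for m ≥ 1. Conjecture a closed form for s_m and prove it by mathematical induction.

s_m = -3^m - 4·7^(m - 1)

Computing the first terms: s_1 = -7, s_2 = -37, s_3 = -223. This suggests s_m = -3^m - 4·7^(m - 1).
Base step (m = 1): the formula gives -7 = -7 = s_1.
Suppose the result is true for m = r, so s_r = -3^r - 4·7^(r - 1).
Then s_{r+1} = 7·s_r + 4·3^r = 7·(-3^r - 4·7^(r - 1)) + 4·3^r = -3^(r + 1) - 4·7^r = -3^(r+1) - 4·7^((r+1) - 1),
which is the claimed formula at m = r+1.
This completes the induction.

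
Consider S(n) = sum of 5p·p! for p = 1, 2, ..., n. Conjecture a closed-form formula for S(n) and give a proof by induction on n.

S(n) = 5(n + 1)! - 5

We claim S(n) = 5(n + 1)! - 5 for all n ≥ 1.
Base case (n = 1): S(1) = 5, and the closed form gives 5. They agree.
Suppose the result is true for n = p, so S(p) = 5(p + 1)! - 5.
Then S(p+1) = S(p) + (5(p + 1)(p + 1)!) = (5(p + 1)! - 5) + (5(p + 1)(p + 1)!).
Simplifying, S(p+1) = 5((p+1) + 1)! - 5,
which is the closed form with n = p+1.
Hence, by induction on n, the claim holds for every n ≥ 1.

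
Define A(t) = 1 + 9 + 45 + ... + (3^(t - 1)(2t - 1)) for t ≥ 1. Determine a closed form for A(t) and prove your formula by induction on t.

A(t) = 3^t(t - 1) + 1

We claim A(t) = 3^t(t - 1) + 1 for all t ≥ 1.
When t = 1: A(1) = 1, and the closed form gives 1. They agree.
Inductive step: suppose the statement holds for some k ≥ 1, so A(k) = 3^k(k - 1) + 1.
Then A(k+1) = A(k) + (3^k(2k + 1)) = (3^k(k - 1) + 1) + (3^k(2k + 1)).
Simplifying, A(k+1) = 3^(k + 1)k + 1 = 3^(k+1)((k+1) - 1) + 1,
which is the closed form with t = k+1.
This completes the induction.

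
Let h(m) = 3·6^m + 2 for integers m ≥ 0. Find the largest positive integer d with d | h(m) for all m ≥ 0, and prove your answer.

d = 5

Computing the first values: h(0) = 5 and h(1) = 20; gcd(5, 20) = 5, so d ≤ 5.
We prove 5 | 3·6^m + 2 for all m ≥ 0 by induction on m.
For the base case m = 0: h(0) = 5 = 5·(1), so 5 | h(0).
Suppose the result is true for m = k, i.e. 5 | h(k). Then
h(k+1) = 3·6^(k+1) + 2 = 6·(3·6^k + 2) - 10 = 6·h(k) - 10. The first term is divisible by 5 by the inductive hypothesis, and -10 is divisible by 5. Hence 5 | h(k+1).
By induction, the statement is established for all m ≥ 0.
Therefore the largest such d is 5.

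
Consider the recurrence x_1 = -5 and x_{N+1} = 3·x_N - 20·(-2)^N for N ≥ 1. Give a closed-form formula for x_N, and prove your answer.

x_N = (-2)^(N + 2) + 3^N

Computing the first terms: x_1 = -5, x_2 = 25, x_3 = -5. This suggests x_N = (-2)^(N + 2) + 3^N.
Base step (N = 1): the formula gives -5 = -5 = x_1.
For the inductive step, assume it holds for an arbitrary r ≥ 1, so x_r = (-2)^(r + 2) + 3^r.
Then x_{r+1} = 3·x_r - 20·(-2)^r = 3·((-2)^(r + 2) + 3^r) - 20·(-2)^r = (-2)^(r + 3) + 3^(r + 1) = (-2)^((r+1) + 2) + 3^(r+1),
which is the claimed formula at N = r+1.
This completes the induction.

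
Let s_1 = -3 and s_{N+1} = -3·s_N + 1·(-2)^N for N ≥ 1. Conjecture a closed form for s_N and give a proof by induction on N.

s_N = (-2)^N - (-3)^(N - 1)

Computing the first terms: s_1 = -3, s_2 = 7, s_3 = -17. This suggests s_N = (-2)^N - (-3)^(N - 1).
When N = 1: the formula gives -3 = -3 = s_1.
Inductive step: suppose the statement holds for some m ≥ 1, so s_m = (-2)^m - (-3)^(m - 1).
Then s_{m+1} = -3·s_m + 1·(-2)^m = -3·((-2)^m - (-3)^(m - 1)) + 1·(-2)^m = (-2)^(m + 1) - (-3)^m = (-2)^(m+1) - (-3)^((m+1) - 1),
which is the claimed formula at N = m+1.
By induction, the statement is established for all N ≥ 1.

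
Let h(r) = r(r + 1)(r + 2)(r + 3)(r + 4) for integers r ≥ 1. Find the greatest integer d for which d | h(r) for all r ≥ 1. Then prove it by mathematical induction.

d = 120

Computing the first values: h(1) = 120 and h(2) = 720; gcd(120, 720) = 120, so d ≤ 120.
We prove 120 | r(r + 1)(r + 2)(r + 3)(r + 4) for all r ≥ 1 by induction on r.
When r = 1: h(1) = 120 = 120·(1), so 120 | h(1).
Inductive step: assume the claim holds for r = p, i.e. 120 | h(p). Then
h(p+1) − h(p) = (p+1)·(p+2)·(p+3)·(p+4)·(p+5) − p·(p+1)·(p+2)·(p+3)·(p+4) = (p+1)·(p+2)·(p+3)·(p+4)·[(p+5) − p] = 5·(p+1)·(p+2)·(p+3)·(p+4). The product of 4 consecutive integers is divisible by (4)! = 24, so h(p+1) − h(p) is divisible by 5·24 = 120. By the inductive hypothesis 120 | h(p), hence 120 | h(p+1).
Hence, by induction on r, the claim holds for every r ≥ 1.
Therefore the largest such d is 120.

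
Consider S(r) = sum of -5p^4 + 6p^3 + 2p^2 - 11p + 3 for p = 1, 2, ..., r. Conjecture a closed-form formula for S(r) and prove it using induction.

S(r) = -r(r^4 + r^3 - 2r^2 + 3r + 2)

We claim S(r) = -r(r^4 + r^3 - 2r^2 + 3r + 2) for all r ≥ 1.
Base step (r = 1): S(1) = -5, and the closed form gives -5. They agree.
For the inductive step, assume it holds for an arbitrary p ≥ 1, so S(p) = p(-p^4 - p^3 + 2p^2 - 3p - 2).
Then S(p+1) = S(p) + (-5p^4 - 14p^3 - 10p^2 - 9p - 5) = (p(-p^4 - p^3 + 2p^2 - 3p - 2)) + (-5p^4 - 14p^3 - 10p^2 - 9p - 5).
Simplifying, S(p+1) = -(p + 1)(p^4 + 5p^3 + 7p^2 + 6p + 5) = -(p+1)((p+1)^4 + (p+1)^3 - 2(p+1)^2 + 3(p+1) + 2),
which is the closed form with r = p+1.
This completes the induction.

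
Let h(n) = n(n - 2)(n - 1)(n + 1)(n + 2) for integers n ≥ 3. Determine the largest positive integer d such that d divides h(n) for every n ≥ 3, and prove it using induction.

d = 120

Computing the first values: h(3) = 120 and h(4) = 720; gcd(120, 720) = 120, so d ≤ 120.
We prove 120 | n(n - 2)(n - 1)(n + 1)(n + 2) for all n ≥ 3 by induction on n.
Base step (n = 3): h(3) = 120 = 120·(1), so 120 | h(3).
For the inductive step, assume it holds for an arbitrary i ≥ 3, i.e. 120 | h(i). Then
h(i+1) − h(i) = (i-1)·i·(i+1)·(i+2)·(i+3) − (i-2)·(i-1)·i·(i+1)·(i+2) = (i-1)·i·(i+1)·(i+2)·[(i+3) − (i-2)] = 5·(i-1)·i·(i+1)·(i+2). The product of 4 consecutive integers is divisible by (4)! = 24, so h(i+1) − h(i) is divisible by 5·24 = 120. By the inductive hypothesis 120 | h(i), hence 120 | h(i+1).
Hence, by induction on n, the claim holds for every n ≥ 3.
Therefore the largest such d is 120.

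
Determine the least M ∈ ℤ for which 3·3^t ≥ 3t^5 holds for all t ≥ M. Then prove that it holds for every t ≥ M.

M = 11

At t = 10: 177147 < 300000, so the inequality fails and M ≥ 11. We prove 3·3^t ≥ 3t^5 for all t ≥ 11.
For the base case t = 11: 3·3^t = 531441 and 3t^5 = 483153, so 531441 ≥ 483153.
For the inductive step, assume it holds for an arbitrary p ≥ 11, so 3·3^p ≥ 3p^5.
Then 3·3^(p + 1) = 3·(3·3^p) ≥ 3·(3p^5).
Also, for p ≥ 11 we have 3·(3p^5) ≥ 3(p+1)^5, since 3 ≥ (1 + 1/p)^5 for all p ≥ 11.
Combining, 3·3^(p + 1) ≥ 3(p+1)^5.
Hence, by induction on t, the claim holds for every t ≥ 11.
Hence the smallest such M is 11.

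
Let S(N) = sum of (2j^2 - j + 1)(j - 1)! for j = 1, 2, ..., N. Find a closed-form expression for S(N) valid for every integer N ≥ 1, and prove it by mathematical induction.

We claim S(N) = (2N + 1)N! - 1 for all N ≥ 1.
Base case (N = 1): S(1) = 2, and the closed form gives 2. They agree.
Suppose the result is true for N = j, so S(j) = (2j + 1)j! - 1.
Then S(j+1) = S(j) + ((2j^2 + 3j + 2)j!) = ((2j + 1)j! - 1) + ((2j^2 + 3j + 2)j!).
Simplifying, S(j+1) = (2(j+1) + 1)(j+1)! - 1,
which is the closed form with N = j+1.
This completes the induction.

S(N) = (2N + 1)N! - 1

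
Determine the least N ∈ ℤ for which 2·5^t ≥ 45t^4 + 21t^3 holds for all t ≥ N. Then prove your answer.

N = 7

At t = 6: 31250 < 62856, so the inequality fails and N ≥ 7. We prove 2·5^t ≥ 45t^4 + 21t^3 for all t ≥ 7.
For the base case t = 7: 2·5^t = 156250 and 45t^4 + 21t^3 = 115248, so 156250 ≥ 115248.
Inductive step: suppose the statement holds for some r ≥ 7, so 2·5^r ≥ 45r^4 + 21r^3.
Then 2·5^(r + 1) = 5·(2·5^r) ≥ 5·(45r^4 + 21r^3).
Also, for r ≥ 7 we have 5·(45r^4 + 21r^3) ≥ 45(r+1)^4 + 21(r+1)^3, since 5·(45r^4 + 21r^3) − (45(r+1)^4 + 21(r+1)^3) = 180r^4 - 96r^3 - 333r^2 - 243r - 66, which is nonnegative for all r ≥ 7.
Combining, 2·5^(r + 1) ≥ 45(r+1)^4 + 21(r+1)^3.
By induction, the statement is established for all t ≥ 7.
Hence the smallest such N is 7.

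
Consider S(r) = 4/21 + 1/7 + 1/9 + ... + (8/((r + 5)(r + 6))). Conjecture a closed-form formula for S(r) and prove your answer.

We claim S(r) = 4r/(3(r + 6)) for all r ≥ 1.
Base step (r = 1): S(1) = 4/21, and the closed form gives 4/21. They agree.
Inductive step: suppose the statement holds for some m ≥ 1, so S(m) = 4m/(3(m + 6)).
Then S(m+1) = S(m) + (8/((m + 6)(m + 7))) = (4m/(3(m + 6))) + (8/((m + 6)(m + 7))).
Simplifying, S(m+1) = 4(m + 1)/(3(m + 7)) = 4(m+1)/(3((m+1) + 6)),
which is the closed form with r = m+1.
This completes the induction.

S(r) = 4r/(3(r + 6))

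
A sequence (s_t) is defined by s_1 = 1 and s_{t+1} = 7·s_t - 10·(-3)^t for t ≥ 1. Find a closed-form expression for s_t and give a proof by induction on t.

s_t = (-3)^t + 4·7^(t - 1)

Computing the first terms: s_1 = 1, s_2 = 37, s_3 = 169. This suggests s_t = (-3)^t + 4·7^(t - 1).
Base step (t = 1): the formula gives 1 = 1 = s_1.
Inductive step: assume the claim holds for t = r, so s_r = (-3)^r + 4·7^(r - 1).
Then s_{r+1} = 7·s_r - 10·(-3)^r = 7·((-3)^r + 4·7^(r - 1)) - 10·(-3)^r = (-3)^(r + 1) + 4·7^r = (-3)^(r+1) + 4·7^((r+1) - 1),
which is the claimed formula at t = r+1.
By induction, the statement is established for all t ≥ 1.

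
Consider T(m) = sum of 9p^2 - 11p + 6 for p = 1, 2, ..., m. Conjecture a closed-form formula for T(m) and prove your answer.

T(m) = m(3m^2 - m + 2)

We claim T(m) = m(3m^2 - m + 2) for all m ≥ 1.
Base case (m = 1): T(1) = 4, and the closed form gives 4. They agree.
Inductive step: suppose the statement holds for some p ≥ 1, so T(p) = p(3p^2 - p + 2).
Then T(p+1) = T(p) + (9p^2 + 7p + 4) = (p(3p^2 - p + 2)) + (9p^2 + 7p + 4).
Simplifying, T(p+1) = (p + 1)(3p^2 + 5p + 4) = (p+1)(3(p+1)^2 - (p+1) + 2),
which is the closed form with m = p+1.
By the principle of mathematical induction, the result holds for all m ≥ 1.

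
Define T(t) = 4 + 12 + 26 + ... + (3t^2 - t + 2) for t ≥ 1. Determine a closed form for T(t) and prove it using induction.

We claim T(t) = t(t^2 + t + 2) for all t ≥ 1.
When t = 1: T(1) = 4, and the closed form gives 4. They agree.
Inductive step: assume the claim holds for t = r, so T(r) = r(r^2 + r + 2).
Then T(r+1) = T(r) + (-r + 3(r + 1)^2 + 1) = (r(r^2 + r + 2)) + (-r + 3(r + 1)^2 + 1).
Simplifying, T(r+1) = (r + 1)(r^2 + 3r + 4) = (r+1)((r+1)^2 + (r+1) + 2),
which is the closed form with t = r+1.
By the principle of mathematical induction, the result holds for all t ≥ 1.

T(t) = t(t^2 + t + 2)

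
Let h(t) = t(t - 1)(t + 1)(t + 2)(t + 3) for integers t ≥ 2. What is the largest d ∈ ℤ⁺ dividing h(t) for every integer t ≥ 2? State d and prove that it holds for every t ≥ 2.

d = 120

Computing the first values: h(2) = 120 and h(3) = 720; gcd(120, 720) = 120, so d ≤ 120.
We prove 120 | t(t - 1)(t + 1)(t + 2)(t + 3) for all t ≥ 2 by induction on t.
For the base case t = 2: h(2) = 120 = 120·(1), so 120 | h(2).
Inductive step: suppose the statement holds for some p ≥ 2, i.e. 120 | h(p). Then
h(p+1) − h(p) = p·(p+1)·(p+2)·(p+3)·(p+4) − (p-1)·p·(p+1)·(p+2)·(p+3) = p·(p+1)·(p+2)·(p+3)·[(p+4) − (p-1)] = 5·p·(p+1)·(p+2)·(p+3). The product of 4 consecutive integers is divisible by (4)! = 24, so h(p+1) − h(p) is divisible by 5·24 = 120. By the inductive hypothesis 120 | h(p), hence 120 | h(p+1).
By the principle of mathematical induction, the result holds for all t ≥ 2.
Therefore the largest such d is 120.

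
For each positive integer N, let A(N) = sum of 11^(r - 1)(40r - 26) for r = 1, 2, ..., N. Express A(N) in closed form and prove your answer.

A(N) = 11^N(4N - 3) + 3

We claim A(N) = 11^N(4N - 3) + 3 for all N ≥ 1.
For the base case N = 1: A(1) = 14, and the closed form gives 14. They agree.
Inductive step: suppose the statement holds for some r ≥ 1, so A(r) = 11^r(4r - 3) + 3.
Then A(r+1) = A(r) + (11^r(40r + 14)) = (11^r(4r - 3) + 3) + (11^r(40r + 14)).
Simplifying, A(r+1) = 44·11^r·r + 11·11^r + 3 = 11^(r+1)(4(r+1) - 3) + 3,
which is the closed form with N = r+1.
This completes the induction.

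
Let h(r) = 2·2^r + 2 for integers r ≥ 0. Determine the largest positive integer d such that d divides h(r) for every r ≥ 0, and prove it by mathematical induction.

d = 2

Computing the first values: h(0) = 4 and h(1) = 6; gcd(4, 6) = 2, so d ≤ 2.
We prove 2 | 2·2^r + 2 for all r ≥ 0 by induction on r.
Base case (r = 0): h(0) = 4 = 2·(2), so 2 | h(0).
Inductive step: suppose the statement holds for some j ≥ 0, i.e. 2 | h(j). Then
h(j+1) = 2·2^(j+1) + 2 = 2·(2·2^j + 2) - 2 = 2·h(j) - 2. The first term is divisible by 2 by the inductive hypothesis, and -2 is divisible by 2. Hence 2 | h(j+1).
This completes the induction.
Therefore the largest such d is 2.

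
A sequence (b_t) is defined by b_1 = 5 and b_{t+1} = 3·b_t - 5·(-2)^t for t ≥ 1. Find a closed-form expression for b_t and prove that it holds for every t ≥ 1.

b_t = (-2)^t + 7·3^(t - 1)

Computing the first terms: b_1 = 5, b_2 = 25, b_3 = 55. This suggests b_t = (-2)^t + 7·3^(t - 1).
Base case (t = 1): the formula gives 5 = 5 = b_1.
Suppose the result is true for t = k, so b_k = (-2)^k + 7·3^(k - 1).
Then b_{k+1} = 3·b_k - 5·(-2)^k = 3·((-2)^k + 7·3^(k - 1)) - 5·(-2)^k = (-2)^(k + 1) + 7·3^k = (-2)^(k+1) + 7·3^((k+1) - 1),
which is the claimed formula at t = k+1.
This completes the induction.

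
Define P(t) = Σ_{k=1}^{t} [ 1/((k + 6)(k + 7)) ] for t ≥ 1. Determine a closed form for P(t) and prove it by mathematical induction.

P(t) = t/(7(t + 7))

We claim P(t) = t/(7(t + 7)) for all t ≥ 1.
Base step (t = 1): P(1) = 1/56, and the closed form gives 1/56. They agree.
Inductive step: assume the claim holds for t = k, so P(k) = k/(7(k + 7)).
Then P(k+1) = P(k) + (1/((k + 7)(k + 8))) = (k/(7(k + 7))) + (1/((k + 7)(k + 8))).
Simplifying, P(k+1) = (k + 1)/(7(k + 8)) = (k+1)/(7((k+1) + 7)),
which is the closed form with t = k+1.
By the principle of mathematical induction, the result holds for all t ≥ 1.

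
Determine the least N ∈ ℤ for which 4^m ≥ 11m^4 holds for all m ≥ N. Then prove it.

N = 8

At m = 7: 16384 < 26411, so the inequality fails and N ≥ 8. We prove 4^m ≥ 11m^4 for all m ≥ 8.
When m = 8: 4^m = 65536 and 11m^4 = 45056, so 65536 ≥ 45056.
Suppose the result is true for m = k, so 4^k ≥ 11k^4.
Then 4^(k + 1) = 4·(4^k) ≥ 4·(11k^4).
Also, for k ≥ 8 we have 4·(11k^4) ≥ 11(k+1)^4, since 4 ≥ (1 + 1/k)^4 for all k ≥ 8.
Combining, 4^(k + 1) ≥ 11(k+1)^4.
This completes the induction.
Hence the smallest such N is 8.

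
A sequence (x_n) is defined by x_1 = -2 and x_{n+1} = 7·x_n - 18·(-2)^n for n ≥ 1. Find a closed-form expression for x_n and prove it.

Computing the first terms: x_1 = -2, x_2 = 22, x_3 = 82. This suggests x_n = -(-2)^(n + 1) + 2·7^(n - 1).
Base step (n = 1): the formula gives -2 = -2 = x_1.
Inductive step: suppose the statement holds for some m ≥ 1, so x_m = -(-2)^(m + 1) + 2·7^(m - 1).
Then x_{m+1} = 7·x_m - 18·(-2)^m = 7·(-(-2)^(m + 1) + 2·7^(m - 1)) - 18·(-2)^m = -(-2)^(m + 2) + 2·7^m = -(-2)^((m+1) + 1) + 2·7^((m+1) - 1),
which is the claimed formula at n = m+1.
By the principle of mathematical induction, the result holds for all n ≥ 1.

x_n = -(-2)^(n + 1) + 2·7^(n - 1)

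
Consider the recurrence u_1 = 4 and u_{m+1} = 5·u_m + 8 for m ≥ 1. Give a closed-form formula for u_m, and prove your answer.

u_m = 6·5^(m - 1) - 2

Computing the first terms: u_1 = 4, u_2 = 28, u_3 = 148. This suggests u_m = 6·5^(m - 1) - 2.
When m = 1: the formula gives 4 = 4 = u_1.
For the inductive step, assume it holds for an arbitrary p ≥ 1, so u_p = 6·5^(p - 1) - 2.
Then u_{p+1} = 5·u_p + 8 = 5·(6·5^(p - 1) - 2) + 8 = 6·5^p - 2 = 6·5^((p+1) - 1) - 2,
which is the claimed formula at m = p+1.
This completes the induction.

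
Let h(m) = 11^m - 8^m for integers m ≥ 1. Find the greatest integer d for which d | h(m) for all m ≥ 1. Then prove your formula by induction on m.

Computing the first values: h(1) = 3 and h(2) = 57; gcd(3, 57) = 3, so d ≤ 3.
We prove 3 | 11^m - 8^m for all m ≥ 1 by induction on m.
Base case (m = 1): h(1) = 3 = 3·(1), so 3 | h(1).
Suppose the result is true for m = k, i.e. 3 | h(k). Then
11^{k+1} − 8^{k+1} = 11·11^k − 8·8^k = 11·(11^k − 8^k) + (3)·8^k. The first term is divisible by 3 by the inductive hypothesis, and the second term (3)·8^k is divisible by 3 since 3 | 3. Hence 3 | h(k+1).
This completes the induction.
Therefore the largest such d is 3.

d = 3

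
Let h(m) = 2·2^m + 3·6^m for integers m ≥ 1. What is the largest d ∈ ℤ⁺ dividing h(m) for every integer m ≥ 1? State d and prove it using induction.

Computing the first values: h(1) = 22 and h(2) = 116; gcd(22, 116) = 2, so d ≤ 2.
We prove 2 | 2·2^m + 3·6^m for all m ≥ 1 by induction on m.
Base step (m = 1): h(1) = 22 = 2·(11), so 2 | h(1).
For the inductive step, assume it holds for an arbitrary j ≥ 1, i.e. 2 | h(j). Then
h(j+1) − 6·h(j) = (2·2^(j+1) + 3·6^(j+1)) − 6·(2·2^j + 3·6^j) = (2)·2^j·(2 − 6) = (-8)·2^j. Since 2 | h(j) by the inductive hypothesis, 2 | 6·h(j); and 2 | -8 since -8 = 2·-4. Therefore 2 | h(j+1).
By induction, the statement is established for all m ≥ 1.
Therefore the largest such d is 2.

d = 2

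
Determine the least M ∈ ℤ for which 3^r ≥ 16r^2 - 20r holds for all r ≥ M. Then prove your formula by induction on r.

M = 6

At r = 5: 243 < 300, so the inequality fails and M ≥ 6. We prove 3^r ≥ 16r^2 - 20r for all r ≥ 6.
Base step (r = 6): 3^r = 729 and 16r^2 - 20r = 456, so 729 ≥ 456.
Suppose the result is true for r = p, so 3^p ≥ 16p^2 - 20p.
Then 3^(p + 1) = 3·(3^p) ≥ 3·(16p^2 - 20p).
Also, for p ≥ 6 we have 3·(16p^2 - 20p) ≥ 16(p+1)^2 - 20(p+1), since 3·(16p^2 - 20p) − (16(p+1)^2 - 20(p+1)) = 32p^2 - 72p + 4, which is nonnegative for all p ≥ 6.
Combining, 3^(p + 1) ≥ 16(p+1)^2 - 20(p+1).
By induction, the statement is established for all r ≥ 6.
Hence the smallest such M is 6.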